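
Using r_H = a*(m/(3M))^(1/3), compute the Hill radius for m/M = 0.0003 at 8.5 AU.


r_H = a * (m/3M)^(1/3) = 8.5 * (0.0003/3)^(1/3) = 0.3945

0.3945 AU


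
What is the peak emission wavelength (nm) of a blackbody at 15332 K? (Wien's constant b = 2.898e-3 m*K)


lam_max = b / T = 2.898e-3 / 15332 = 1.890e-07 m = 189.0164 nm

189.0164 nm


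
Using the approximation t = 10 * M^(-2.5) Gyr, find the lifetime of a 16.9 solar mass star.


t = 10 * M^(-2.5) = 10 * 16.9^(-2.5) = 0.0085

0.0085 Gyr


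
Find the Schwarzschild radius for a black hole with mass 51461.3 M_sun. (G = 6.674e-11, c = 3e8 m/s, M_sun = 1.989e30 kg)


M = 51461.3 * 1.989e30 kg = 1.023565257e+35 kg. rs = 2GM/c^2 = 2 * 6.674e-11 * 1.023565257e+35 / (3e8)^2 = 1.518e+08

1.518e+08 m


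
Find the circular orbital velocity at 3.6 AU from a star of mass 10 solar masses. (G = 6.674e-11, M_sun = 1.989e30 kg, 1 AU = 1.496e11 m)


v = sqrt(GM/r) = sqrt(6.674e-11 * 1.989e+31 / 5.386e+11) = 49647.0497

49647.0497 m/s


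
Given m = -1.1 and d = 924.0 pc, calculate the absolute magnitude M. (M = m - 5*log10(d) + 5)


M = m - 5*log10(d) + 5 = -1.1 - 5*log10(924.0) + 5 = -10.9284

-10.9284


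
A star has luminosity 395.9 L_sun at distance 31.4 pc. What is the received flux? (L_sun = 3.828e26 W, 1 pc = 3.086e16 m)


F = L / (4*pi*d^2) = 1.516e+29 / (4*pi*(9.690e+17)^2) = 1.284e-08

1.284e-08 W/m^2


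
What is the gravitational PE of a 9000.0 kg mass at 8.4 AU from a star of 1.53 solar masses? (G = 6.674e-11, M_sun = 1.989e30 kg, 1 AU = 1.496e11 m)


M = 1.53 * 1.989e30 kg = 3.04317e+30 kg; r = 8.4 AU * 1.496e11 m/AU = 1.25664e+12 m. U = -GM*m/r = -(6.674e-11 * 3.04317e+30 * 9000.0) / 1.25664e+12 = -1.455e+12

-1.455e+12 J


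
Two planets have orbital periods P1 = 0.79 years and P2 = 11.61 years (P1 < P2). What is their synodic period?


1/P_syn = |1/P1 - 1/P2| = |1/0.79 - 1/11.61| => P_syn = 0.8477

0.8477 years


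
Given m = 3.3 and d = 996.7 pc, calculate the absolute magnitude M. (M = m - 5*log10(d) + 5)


M = m - 5*log10(d) + 5 = 3.3 - 5*log10(996.7) + 5 = -6.6928

-6.6928


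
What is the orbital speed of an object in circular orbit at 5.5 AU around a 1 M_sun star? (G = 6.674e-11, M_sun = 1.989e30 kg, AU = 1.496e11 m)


v = sqrt(GM/r) = sqrt(6.674e-11 * 1.989e+30 / 8.228e+11) = 12701.7439

12701.7439 m/s


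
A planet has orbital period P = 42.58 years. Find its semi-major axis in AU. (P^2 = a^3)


a = P^(2/3) = 42.58^(2/3) = 12.1937

12.1937 AU


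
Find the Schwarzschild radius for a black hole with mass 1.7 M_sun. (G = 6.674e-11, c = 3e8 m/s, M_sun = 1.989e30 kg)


M = 1.7 * 1.989e30 kg = 3.3813e+30 kg. rs = 2GM/c^2 = 2 * 6.674e-11 * 3.3813e+30 / (3e8)^2 = 5014.8436

5014.8436 m


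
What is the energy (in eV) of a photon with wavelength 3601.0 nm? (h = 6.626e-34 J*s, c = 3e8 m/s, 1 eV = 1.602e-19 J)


E = hc/lambda = 6.626e-34 * 3e8 / 3.601e-06 = 5.520e-20 J = 0.3446 eV

0.3446 eV


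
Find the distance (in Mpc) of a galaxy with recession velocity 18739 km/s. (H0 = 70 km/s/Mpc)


d = v / H0 = 18739 / 70 = 267.7

267.7 Mpc


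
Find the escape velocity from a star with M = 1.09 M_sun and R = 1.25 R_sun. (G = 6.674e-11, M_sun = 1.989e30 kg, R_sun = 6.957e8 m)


M = 1.09 * 1.989e30 kg = 2.16801e+30 kg; R = 1.25 * 6.957e8 m = 8.69625e+08 m. v_esc = sqrt(2GM/R) = sqrt(2 * 6.674e-11 * 2.16801e+30 / 8.69625e+08) = 576863.0626

576863.0626 m/s


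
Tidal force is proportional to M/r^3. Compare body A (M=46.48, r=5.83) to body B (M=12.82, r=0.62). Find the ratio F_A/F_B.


Ratio = (M1/r1^3) / (M2/r2^3) = (46.48/5.83^3) / (12.82/0.62^3) = 0.0044

0.0044


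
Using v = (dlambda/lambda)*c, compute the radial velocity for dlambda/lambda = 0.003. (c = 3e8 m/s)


v = (dlambda/lambda) * c = 0.003 * 3e8 = 900000.0

900000.0 m/s


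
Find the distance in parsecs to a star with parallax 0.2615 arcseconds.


d = 1/p = 1/0.2615 = 3.8241

3.8241 pc


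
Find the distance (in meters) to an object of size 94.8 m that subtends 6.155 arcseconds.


D = size / theta_rad, theta_rad = 6.155 * pi/(180*3600) = 2.984e-05, D = 3.177e+06

3.177e+06 m


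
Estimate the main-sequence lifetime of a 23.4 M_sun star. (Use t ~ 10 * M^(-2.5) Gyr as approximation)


t = 10 * M^(-2.5) = 10 * 23.4^(-2.5) = 0.0038

0.0038 Gyr


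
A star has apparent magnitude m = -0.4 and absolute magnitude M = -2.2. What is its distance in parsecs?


d = 10^((m - M + 5)/5) = 10^((-0.4 - -2.2 + 5)/5) = 22.9087

22.9087 pc


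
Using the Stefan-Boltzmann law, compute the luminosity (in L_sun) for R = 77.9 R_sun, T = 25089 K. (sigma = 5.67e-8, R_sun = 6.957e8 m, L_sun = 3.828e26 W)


R = 77.9 * 6.957e8 m = 5.419503e+10 m. L = 4*pi*R^2*sigma*T^4 = 4*pi*(5.419503e+10)^2 * 5.67e-8 * 25089^4 = 8.291731892e+32 W. L/L_sun = 8.291731892e+32 / 3.828e26 = 2.166e+06

2.166e+06 L_sun


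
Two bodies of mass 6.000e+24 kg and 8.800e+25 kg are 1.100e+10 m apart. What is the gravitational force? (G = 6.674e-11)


F = G*m1*m2/r^2 = 6.674e-11 * 6.000e+24 * 8.800e+25 / (1.100e+10)^2 = 6.674e-11 * 5.280e+50 / 1.210e+20 = 2.912e+20

2.912e+20 N


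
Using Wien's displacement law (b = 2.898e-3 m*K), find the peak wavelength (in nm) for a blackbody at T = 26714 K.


lam_max = b / T = 2.898e-3 / 26714 = 1.085e-07 m = 108.4824 nm

108.4824 nm


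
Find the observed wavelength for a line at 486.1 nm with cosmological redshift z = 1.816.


lam_obs = lam_emit * (1 + z) = 486.1 * (1 + 1.816) = 1368.8576

1368.8576 nm


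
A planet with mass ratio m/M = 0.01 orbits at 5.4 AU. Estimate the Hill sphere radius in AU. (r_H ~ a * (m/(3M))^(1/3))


r_H = a * (m/3M)^(1/3) = 5.4 * (0.01/3)^(1/3) = 0.8067

0.8067 AU


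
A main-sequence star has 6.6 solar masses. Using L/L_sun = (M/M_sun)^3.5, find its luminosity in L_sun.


L/L_sun = (M/M_sun)^3.5 = 6.6^3.5 = 738.5906

738.5906 L_sun


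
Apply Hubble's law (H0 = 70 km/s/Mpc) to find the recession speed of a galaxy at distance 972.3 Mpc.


v = H0 * d = 70 * 972.3 = 68061.0

68061.0 km/s


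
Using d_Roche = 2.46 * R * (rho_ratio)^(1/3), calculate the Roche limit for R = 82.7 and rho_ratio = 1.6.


d_Roche = 2.46 * 82.7 * 1.6^(1/3) = 237.9472

237.9472


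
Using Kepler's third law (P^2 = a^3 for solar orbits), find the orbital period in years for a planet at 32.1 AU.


P = a^(3/2) = 32.1^1.5 = 181.8685

181.8685 years


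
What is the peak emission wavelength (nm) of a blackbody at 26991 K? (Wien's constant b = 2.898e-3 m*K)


lam_max = b / T = 2.898e-3 / 26991 = 1.074e-07 m = 107.3691 nm

107.3691 nm


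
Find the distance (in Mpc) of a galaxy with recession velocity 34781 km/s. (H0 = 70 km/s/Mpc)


d = v / H0 = 34781 / 70 = 496.8714

496.8714 Mpc


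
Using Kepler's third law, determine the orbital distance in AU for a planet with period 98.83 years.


a = P^(2/3) = 98.83^(2/3) = 21.376

21.376 AU


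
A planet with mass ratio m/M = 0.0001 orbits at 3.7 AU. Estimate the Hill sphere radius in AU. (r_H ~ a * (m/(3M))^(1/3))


r_H = a * (m/3M)^(1/3) = 3.7 * (0.0001/3)^(1/3) = 0.1191

0.1191 AU


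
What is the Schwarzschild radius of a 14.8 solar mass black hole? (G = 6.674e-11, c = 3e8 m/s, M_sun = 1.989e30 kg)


M = 14.8 * 1.989e30 kg = 2.94372e+31 kg. rs = 2GM/c^2 = 2 * 6.674e-11 * 2.94372e+31 / (3e8)^2 = 43658.6384

43658.6384 m


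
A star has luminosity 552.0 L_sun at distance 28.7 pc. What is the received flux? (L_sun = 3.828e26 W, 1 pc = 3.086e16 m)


F = L / (4*pi*d^2) = 2.113e+29 / (4*pi*(8.857e+17)^2) = 2.144e-08

2.144e-08 W/m^2


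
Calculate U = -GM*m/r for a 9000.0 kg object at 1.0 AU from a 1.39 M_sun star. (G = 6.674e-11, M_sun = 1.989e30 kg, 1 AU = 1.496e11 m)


M = 1.39 * 1.989e30 kg = 2.76471e+30 kg; r = 1.0 AU * 1.496e11 m/AU = 1.496e+11 m. U = -GM*m/r = -(6.674e-11 * 2.76471e+30 * 9000.0) / 1.496e+11 = -1.110e+13

-1.110e+13 J


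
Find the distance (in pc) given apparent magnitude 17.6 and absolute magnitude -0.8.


d = 10^((m - M + 5)/5) = 10^((17.6 - -0.8 + 5)/5) = 47863.0092

47863.0092 pc


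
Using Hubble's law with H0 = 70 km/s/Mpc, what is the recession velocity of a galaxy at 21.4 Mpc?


v = H0 * d = 70 * 21.4 = 1498.0

1498.0 km/s


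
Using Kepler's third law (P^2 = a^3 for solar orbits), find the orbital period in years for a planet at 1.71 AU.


P = a^(3/2) = 1.71^1.5 = 2.2361

2.2361 years


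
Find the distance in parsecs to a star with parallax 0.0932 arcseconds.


d = 1/p = 1/0.0932 = 10.7296

10.7296 pc


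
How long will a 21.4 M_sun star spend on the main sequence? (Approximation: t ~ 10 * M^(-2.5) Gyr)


t = 10 * M^(-2.5) = 10 * 21.4^(-2.5) = 0.0047

0.0047 Gyr


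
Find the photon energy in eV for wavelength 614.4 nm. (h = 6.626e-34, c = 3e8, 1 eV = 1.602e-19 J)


E = hc/lambda = 6.626e-34 * 3e8 / 6.144e-07 = 3.235e-19 J = 2.0196 eV

2.0196 eV


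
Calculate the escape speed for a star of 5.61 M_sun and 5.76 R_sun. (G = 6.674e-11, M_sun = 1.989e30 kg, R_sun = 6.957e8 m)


M = 5.61 * 1.989e30 kg = 1.115829e+31 kg; R = 5.76 * 6.957e8 m = 4.007232e+09 m. v_esc = sqrt(2GM/R) = sqrt(2 * 6.674e-11 * 1.115829e+31 / 4.007232e+09) = 609655.755

609655.755 m/s


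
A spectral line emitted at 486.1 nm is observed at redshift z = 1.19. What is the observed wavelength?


lam_obs = lam_emit * (1 + z) = 486.1 * (1 + 1.19) = 1064.559

1064.559 nm


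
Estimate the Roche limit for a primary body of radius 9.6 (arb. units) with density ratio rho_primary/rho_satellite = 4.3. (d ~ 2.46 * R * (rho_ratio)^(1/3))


d_Roche = 2.46 * 9.6 * 4.3^(1/3) = 38.4028

38.4028


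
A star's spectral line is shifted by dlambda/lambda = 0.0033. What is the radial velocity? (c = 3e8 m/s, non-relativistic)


v = (dlambda/lambda) * c = 0.0033 * 3e8 = 990000.0

990000.0 m/s


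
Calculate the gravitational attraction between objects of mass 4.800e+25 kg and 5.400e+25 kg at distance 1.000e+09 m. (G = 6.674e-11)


F = G*m1*m2/r^2 = 6.674e-11 * 4.800e+25 * 5.400e+25 / (1.000e+09)^2 = 6.674e-11 * 2.592e+51 / 1.000e+18 = 1.730e+23

1.730e+23 N


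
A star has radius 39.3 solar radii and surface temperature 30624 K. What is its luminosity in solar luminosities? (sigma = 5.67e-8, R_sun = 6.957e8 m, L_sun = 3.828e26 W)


R = 39.3 * 6.957e8 m = 2.734101e+10 m. L = 4*pi*R^2*sigma*T^4 = 4*pi*(2.734101e+10)^2 * 5.67e-8 * 30624^4 = 4.684569589e+32 W. L/L_sun = 4.684569589e+32 / 3.828e26 = 1.224e+06

1.224e+06 L_sun


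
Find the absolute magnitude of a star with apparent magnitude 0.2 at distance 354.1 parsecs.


M = m - 5*log10(d) + 5 = 0.2 - 5*log10(354.1) + 5 = -7.5456

-7.5456


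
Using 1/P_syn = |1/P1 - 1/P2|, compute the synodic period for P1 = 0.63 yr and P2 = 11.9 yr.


1/P_syn = |1/P1 - 1/P2| = |1/0.63 - 1/11.9| => P_syn = 0.6652

0.6652 years


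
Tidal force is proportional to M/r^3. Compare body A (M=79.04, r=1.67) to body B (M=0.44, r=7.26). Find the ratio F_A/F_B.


Ratio = (M1/r1^3) / (M2/r2^3) = (79.04/1.67^3) / (0.44/7.26^3) = 14758.9243

14758.9243


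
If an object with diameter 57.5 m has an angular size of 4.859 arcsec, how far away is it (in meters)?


D = size / theta_rad, theta_rad = 4.859 * pi/(180*3600) = 2.356e-05, D = 2.441e+06

2.441e+06 m


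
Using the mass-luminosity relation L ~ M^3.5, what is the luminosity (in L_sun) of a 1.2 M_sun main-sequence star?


L/L_sun = (M/M_sun)^3.5 = 1.2^3.5 = 1.8929

1.8929 L_sun


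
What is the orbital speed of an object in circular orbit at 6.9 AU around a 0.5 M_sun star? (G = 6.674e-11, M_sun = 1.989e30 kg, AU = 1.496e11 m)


v = sqrt(GM/r) = sqrt(6.674e-11 * 9.945e+29 / 1.032e+12) = 8018.7219

8018.7219 m/s


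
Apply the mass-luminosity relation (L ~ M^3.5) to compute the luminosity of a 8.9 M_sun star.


L/L_sun = (M/M_sun)^3.5 = 8.9^3.5 = 2103.1247

2103.1247 L_sun


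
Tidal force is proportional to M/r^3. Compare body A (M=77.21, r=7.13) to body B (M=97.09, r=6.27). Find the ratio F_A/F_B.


Ratio = (M1/r1^3) / (M2/r2^3) = (77.21/7.13^3) / (97.09/6.27^3) = 0.5408

0.5408


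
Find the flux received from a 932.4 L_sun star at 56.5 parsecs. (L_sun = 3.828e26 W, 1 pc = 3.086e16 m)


F = L / (4*pi*d^2) = 3.569e+29 / (4*pi*(1.744e+18)^2) = 9.343e-09

9.343e-09 W/m^2


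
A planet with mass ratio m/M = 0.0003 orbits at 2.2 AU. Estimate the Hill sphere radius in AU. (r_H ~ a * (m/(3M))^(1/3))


r_H = a * (m/3M)^(1/3) = 2.2 * (0.0003/3)^(1/3) = 0.1021

0.1021 AU


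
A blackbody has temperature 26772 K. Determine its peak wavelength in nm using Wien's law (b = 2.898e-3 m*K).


lam_max = b / T = 2.898e-3 / 26772 = 1.082e-07 m = 108.2474 nm

108.2474 nm


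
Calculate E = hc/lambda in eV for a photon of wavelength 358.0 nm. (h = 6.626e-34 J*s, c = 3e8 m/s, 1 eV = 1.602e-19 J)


E = hc/lambda = 6.626e-34 * 3e8 / 3.580e-07 = 5.553e-19 J = 3.466 eV

3.466 eV


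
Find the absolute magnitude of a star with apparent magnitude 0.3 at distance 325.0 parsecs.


M = m - 5*log10(d) + 5 = 0.3 - 5*log10(325.0) + 5 = -7.2594

-7.2594


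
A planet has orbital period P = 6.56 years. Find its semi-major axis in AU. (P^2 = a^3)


a = P^(2/3) = 6.56^(2/3) = 3.5043

3.5043 AU


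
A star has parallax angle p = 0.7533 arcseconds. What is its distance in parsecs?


d = 1/p = 1/0.7533 = 1.3275

1.3275 pc


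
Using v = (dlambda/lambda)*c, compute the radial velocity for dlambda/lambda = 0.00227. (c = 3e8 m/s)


v = (dlambda/lambda) * c = 0.00227 * 3e8 = 681000.0

681000.0 m/s


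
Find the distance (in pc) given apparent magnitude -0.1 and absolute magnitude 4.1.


d = 10^((m - M + 5)/5) = 10^((-0.1 - 4.1 + 5)/5) = 1.4454

1.4454 pc


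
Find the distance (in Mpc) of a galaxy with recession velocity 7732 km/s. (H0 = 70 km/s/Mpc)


d = v / H0 = 7732 / 70 = 110.4571

110.4571 Mpc


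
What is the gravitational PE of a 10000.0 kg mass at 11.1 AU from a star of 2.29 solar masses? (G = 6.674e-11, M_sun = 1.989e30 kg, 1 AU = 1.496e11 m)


M = 2.29 * 1.989e30 kg = 4.55481e+30 kg; r = 11.1 AU * 1.496e11 m/AU = 1.66056e+12 m. U = -GM*m/r = -(6.674e-11 * 4.55481e+30 * 10000.0) / 1.66056e+12 = -1.831e+12

-1.831e+12 J


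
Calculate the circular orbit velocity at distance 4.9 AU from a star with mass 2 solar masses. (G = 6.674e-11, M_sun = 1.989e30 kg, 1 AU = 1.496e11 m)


v = sqrt(GM/r) = sqrt(6.674e-11 * 3.978e+30 / 7.330e+11) = 19031.002

19031.002 m/s


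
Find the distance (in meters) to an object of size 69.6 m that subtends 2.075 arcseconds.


D = size / theta_rad, theta_rad = 2.075 * pi/(180*3600) = 1.006e-05, D = 6.919e+06

6.919e+06 m


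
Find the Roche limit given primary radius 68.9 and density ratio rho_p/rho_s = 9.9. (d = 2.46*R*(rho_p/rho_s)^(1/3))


d_Roche = 2.46 * 68.9 * 9.9^(1/3) = 363.9425

363.9425


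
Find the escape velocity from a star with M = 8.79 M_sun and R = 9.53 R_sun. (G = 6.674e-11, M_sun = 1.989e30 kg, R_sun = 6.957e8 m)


M = 8.79 * 1.989e30 kg = 1.748331e+31 kg; R = 9.53 * 6.957e8 m = 6.630021e+09 m. v_esc = sqrt(2GM/R) = sqrt(2 * 6.674e-11 * 1.748331e+31 / 6.630021e+09) = 593283.7813

593283.7813 m/s


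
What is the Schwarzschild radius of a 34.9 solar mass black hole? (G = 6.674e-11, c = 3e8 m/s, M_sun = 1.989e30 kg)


M = 34.9 * 1.989e30 kg = 6.94161e+31 kg. rs = 2GM/c^2 = 2 * 6.674e-11 * 6.94161e+31 / (3e8)^2 = 102951.7892

102951.7892 m


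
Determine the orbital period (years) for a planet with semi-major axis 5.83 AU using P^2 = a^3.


P = a^(3/2) = 5.83^1.5 = 14.0768

14.0768 years


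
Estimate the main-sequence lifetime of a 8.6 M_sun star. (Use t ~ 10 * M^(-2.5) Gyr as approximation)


t = 10 * M^(-2.5) = 10 * 8.6^(-2.5) = 0.0461

0.0461 Gyr


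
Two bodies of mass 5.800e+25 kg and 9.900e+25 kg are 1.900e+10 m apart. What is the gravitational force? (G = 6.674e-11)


F = G*m1*m2/r^2 = 6.674e-11 * 5.800e+25 * 9.900e+25 / (1.900e+10)^2 = 6.674e-11 * 5.742e+51 / 3.610e+20 = 1.062e+21

1.062e+21 N


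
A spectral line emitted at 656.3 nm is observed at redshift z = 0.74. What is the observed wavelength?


lam_obs = lam_emit * (1 + z) = 656.3 * (1 + 0.74) = 1141.962

1141.962 nm


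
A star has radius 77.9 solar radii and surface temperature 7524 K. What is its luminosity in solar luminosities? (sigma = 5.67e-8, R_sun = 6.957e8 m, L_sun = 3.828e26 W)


R = 77.9 * 6.957e8 m = 5.419503e+10 m. L = 4*pi*R^2*sigma*T^4 = 4*pi*(5.419503e+10)^2 * 5.67e-8 * 7524^4 = 6.706670849e+30 W. L/L_sun = 6.706670849e+30 / 3.828e26 = 17520.0388

17520.0388 L_sun


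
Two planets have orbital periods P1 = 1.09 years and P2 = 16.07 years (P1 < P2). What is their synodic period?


1/P_syn = |1/P1 - 1/P2| = |1/1.09 - 1/16.07| => P_syn = 1.1693

1.1693 years


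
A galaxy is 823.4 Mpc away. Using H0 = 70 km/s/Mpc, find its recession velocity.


v = H0 * d = 70 * 823.4 = 57638.0

57638.0 km/s


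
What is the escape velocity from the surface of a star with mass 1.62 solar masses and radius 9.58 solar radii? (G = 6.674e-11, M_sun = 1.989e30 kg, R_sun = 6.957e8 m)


M = 1.62 * 1.989e30 kg = 3.22218e+30 kg; R = 9.58 * 6.957e8 m = 6.664806e+09 m. v_esc = sqrt(2GM/R) = sqrt(2 * 6.674e-11 * 3.22218e+30 / 6.664806e+09) = 254032.4762

254032.4762 m/s


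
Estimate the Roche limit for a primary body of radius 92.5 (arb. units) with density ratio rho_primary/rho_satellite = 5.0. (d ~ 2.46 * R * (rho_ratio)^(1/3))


d_Roche = 2.46 * 92.5 * 5.0^(1/3) = 389.105

389.105


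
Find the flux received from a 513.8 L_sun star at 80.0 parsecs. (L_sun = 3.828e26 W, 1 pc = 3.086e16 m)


F = L / (4*pi*d^2) = 1.967e+29 / (4*pi*(2.469e+18)^2) = 2.568e-09

2.568e-09 W/m^2


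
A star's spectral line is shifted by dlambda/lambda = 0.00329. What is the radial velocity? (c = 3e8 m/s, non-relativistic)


v = (dlambda/lambda) * c = 0.00329 * 3e8 = 987000.0

987000.0 m/s


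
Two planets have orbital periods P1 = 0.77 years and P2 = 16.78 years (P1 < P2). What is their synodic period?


1/P_syn = |1/P1 - 1/P2| = |1/0.77 - 1/16.78| => P_syn = 0.807

0.807 years


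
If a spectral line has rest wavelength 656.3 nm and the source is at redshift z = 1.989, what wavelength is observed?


lam_obs = lam_emit * (1 + z) = 656.3 * (1 + 1.989) = 1961.6807

1961.6807 nm


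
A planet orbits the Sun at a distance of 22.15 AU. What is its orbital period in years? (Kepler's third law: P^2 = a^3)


P = a^(3/2) = 22.15^1.5 = 104.2463

104.2463 years


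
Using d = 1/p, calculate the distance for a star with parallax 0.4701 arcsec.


d = 1/p = 1/0.4701 = 2.1272

2.1272 pc


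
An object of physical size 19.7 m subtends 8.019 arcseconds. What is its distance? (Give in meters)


D = size / theta_rad, theta_rad = 8.019 * pi/(180*3600) = 3.888e-05, D = 506723.6168

506723.6168 m


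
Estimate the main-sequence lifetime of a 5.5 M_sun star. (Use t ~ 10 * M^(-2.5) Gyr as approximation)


t = 10 * M^(-2.5) = 10 * 5.5^(-2.5) = 0.141

0.141 Gyr


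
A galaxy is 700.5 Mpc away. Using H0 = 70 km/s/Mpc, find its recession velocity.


v = H0 * d = 70 * 700.5 = 49035.0

49035.0 km/s


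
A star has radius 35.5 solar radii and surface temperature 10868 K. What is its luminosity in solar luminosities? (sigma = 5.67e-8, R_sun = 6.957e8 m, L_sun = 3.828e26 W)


R = 35.5 * 6.957e8 m = 2.469735e+10 m. L = 4*pi*R^2*sigma*T^4 = 4*pi*(2.469735e+10)^2 * 5.67e-8 * 10868^4 = 6.06306403e+30 W. L/L_sun = 6.06306403e+30 / 3.828e26 = 15838.7253

15838.7253 L_sun


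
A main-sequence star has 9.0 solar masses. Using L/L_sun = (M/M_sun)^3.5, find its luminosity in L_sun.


L/L_sun = (M/M_sun)^3.5 = 9.0^3.5 = 2187.0

2187.0 L_sun


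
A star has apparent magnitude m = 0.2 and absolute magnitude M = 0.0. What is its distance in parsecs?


d = 10^((m - M + 5)/5) = 10^((0.2 - 0.0 + 5)/5) = 10.9648

10.9648 pc


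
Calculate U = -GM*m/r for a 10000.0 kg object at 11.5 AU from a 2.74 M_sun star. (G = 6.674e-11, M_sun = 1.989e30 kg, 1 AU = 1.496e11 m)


M = 2.74 * 1.989e30 kg = 5.44986e+30 kg; r = 11.5 AU * 1.496e11 m/AU = 1.7204e+12 m. U = -GM*m/r = -(6.674e-11 * 5.44986e+30 * 10000.0) / 1.7204e+12 = -2.114e+12

-2.114e+12 J


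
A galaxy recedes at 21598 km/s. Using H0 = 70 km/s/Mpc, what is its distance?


d = v / H0 = 21598 / 70 = 308.5429

308.5429 Mpc


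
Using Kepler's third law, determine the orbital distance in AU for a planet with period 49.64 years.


a = P^(2/3) = 49.64^(2/3) = 13.5069

13.5069 AU


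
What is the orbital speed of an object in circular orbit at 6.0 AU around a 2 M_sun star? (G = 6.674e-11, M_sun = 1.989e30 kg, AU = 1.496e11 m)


v = sqrt(GM/r) = sqrt(6.674e-11 * 3.978e+30 / 8.976e+11) = 17198.2425

17198.2425 m/s


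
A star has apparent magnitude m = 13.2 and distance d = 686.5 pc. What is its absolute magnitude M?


M = m - 5*log10(d) + 5 = 13.2 - 5*log10(686.5) + 5 = 4.0168

4.0168


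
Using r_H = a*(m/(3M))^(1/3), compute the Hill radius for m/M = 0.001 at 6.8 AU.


r_H = a * (m/3M)^(1/3) = 6.8 * (0.001/3)^(1/3) = 0.4715

0.4715 AU


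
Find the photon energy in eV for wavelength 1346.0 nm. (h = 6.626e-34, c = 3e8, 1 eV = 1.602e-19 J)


E = hc/lambda = 6.626e-34 * 3e8 / 1.346e-06 = 1.477e-19 J = 0.9219 eV

0.9219 eV


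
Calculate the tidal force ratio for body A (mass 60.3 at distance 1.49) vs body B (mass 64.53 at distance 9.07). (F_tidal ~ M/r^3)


Ratio = (M1/r1^3) / (M2/r2^3) = (60.3/1.49^3) / (64.53/9.07^3) = 210.7748

210.7748


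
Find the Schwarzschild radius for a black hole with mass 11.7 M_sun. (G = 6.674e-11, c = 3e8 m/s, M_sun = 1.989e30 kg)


M = 11.7 * 1.989e30 kg = 2.32713e+31 kg. rs = 2GM/c^2 = 2 * 6.674e-11 * 2.32713e+31 / (3e8)^2 = 34513.9236

34513.9236 m


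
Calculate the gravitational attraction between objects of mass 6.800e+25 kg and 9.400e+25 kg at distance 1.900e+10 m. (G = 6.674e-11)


F = G*m1*m2/r^2 = 6.674e-11 * 6.800e+25 * 9.400e+25 / (1.900e+10)^2 = 6.674e-11 * 6.392e+51 / 3.610e+20 = 1.182e+21

1.182e+21 N


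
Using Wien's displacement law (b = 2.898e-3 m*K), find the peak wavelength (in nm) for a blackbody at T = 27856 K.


lam_max = b / T = 2.898e-3 / 27856 = 1.040e-07 m = 104.035 nm

104.035 nm


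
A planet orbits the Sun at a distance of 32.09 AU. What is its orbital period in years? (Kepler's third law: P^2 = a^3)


P = a^(3/2) = 32.09^1.5 = 181.7835

181.7835 years


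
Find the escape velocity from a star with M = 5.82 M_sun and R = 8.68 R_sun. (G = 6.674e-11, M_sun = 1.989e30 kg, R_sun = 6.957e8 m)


M = 5.82 * 1.989e30 kg = 1.157598e+31 kg; R = 8.68 * 6.957e8 m = 6.038676e+09 m. v_esc = sqrt(2GM/R) = sqrt(2 * 6.674e-11 * 1.157598e+31 / 6.038676e+09) = 505843.4358

505843.4358 m/s


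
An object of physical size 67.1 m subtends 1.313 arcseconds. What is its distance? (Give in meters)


D = size / theta_rad, theta_rad = 1.313 * pi/(180*3600) = 6.366e-06, D = 1.054e+07

1.054e+07 m


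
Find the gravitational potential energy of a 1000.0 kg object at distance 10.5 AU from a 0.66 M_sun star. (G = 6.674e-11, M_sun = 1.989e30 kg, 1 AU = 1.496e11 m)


M = 0.66 * 1.989e30 kg = 1.31274e+30 kg; r = 10.5 AU * 1.496e11 m/AU = 1.5708e+12 m. U = -GM*m/r = -(6.674e-11 * 1.31274e+30 * 1000.0) / 1.5708e+12 = -5.578e+10

-5.578e+10 J


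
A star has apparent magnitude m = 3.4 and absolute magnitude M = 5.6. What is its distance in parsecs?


d = 10^((m - M + 5)/5) = 10^((3.4 - 5.6 + 5)/5) = 3.6308

3.6308 pc


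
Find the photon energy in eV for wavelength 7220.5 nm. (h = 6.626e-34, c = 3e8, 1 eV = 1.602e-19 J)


E = hc/lambda = 6.626e-34 * 3e8 / 7.221e-06 = 2.753e-20 J = 0.1718 eV

0.1718 eV


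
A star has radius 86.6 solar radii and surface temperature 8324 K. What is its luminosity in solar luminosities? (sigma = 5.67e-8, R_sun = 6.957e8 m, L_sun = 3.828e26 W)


R = 86.6 * 6.957e8 m = 6.024762e+10 m. L = 4*pi*R^2*sigma*T^4 = 4*pi*(6.024762e+10)^2 * 5.67e-8 * 8324^4 = 1.241655166e+31 W. L/L_sun = 1.241655166e+31 / 3.828e26 = 32436.1329

32436.1329 L_sun


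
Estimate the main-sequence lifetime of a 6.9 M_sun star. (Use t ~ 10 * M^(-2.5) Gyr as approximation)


t = 10 * M^(-2.5) = 10 * 6.9^(-2.5) = 0.08

0.08 Gyr


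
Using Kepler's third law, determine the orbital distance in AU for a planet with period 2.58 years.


a = P^(2/3) = 2.58^(2/3) = 1.8811

1.8811 AU


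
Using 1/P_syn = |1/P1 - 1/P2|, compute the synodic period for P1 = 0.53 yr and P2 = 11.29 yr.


1/P_syn = |1/P1 - 1/P2| = |1/0.53 - 1/11.29| => P_syn = 0.5561

0.5561 years


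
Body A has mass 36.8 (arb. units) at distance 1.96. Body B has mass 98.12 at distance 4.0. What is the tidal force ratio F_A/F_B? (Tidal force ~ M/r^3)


Ratio = (M1/r1^3) / (M2/r2^3) = (36.8/1.96^3) / (98.12/4.0^3) = 3.1879

3.1879


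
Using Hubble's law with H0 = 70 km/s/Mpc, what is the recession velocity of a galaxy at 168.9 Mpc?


v = H0 * d = 70 * 168.9 = 11823.0

11823.0 km/s


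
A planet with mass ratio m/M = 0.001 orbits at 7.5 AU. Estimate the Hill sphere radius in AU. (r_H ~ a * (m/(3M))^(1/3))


r_H = a * (m/3M)^(1/3) = 7.5 * (0.001/3)^(1/3) = 0.52

0.52 AU


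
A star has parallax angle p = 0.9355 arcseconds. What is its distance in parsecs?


d = 1/p = 1/0.9355 = 1.0689

1.0689 pc


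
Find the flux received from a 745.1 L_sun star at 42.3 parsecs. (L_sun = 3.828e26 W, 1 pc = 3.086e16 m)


F = L / (4*pi*d^2) = 2.852e+29 / (4*pi*(1.305e+18)^2) = 1.332e-08

1.332e-08 W/m^2


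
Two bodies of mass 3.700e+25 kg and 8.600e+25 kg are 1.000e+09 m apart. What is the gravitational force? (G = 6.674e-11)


F = G*m1*m2/r^2 = 6.674e-11 * 3.700e+25 * 8.600e+25 / (1.000e+09)^2 = 6.674e-11 * 3.182e+51 / 1.000e+18 = 2.124e+23

2.124e+23 N


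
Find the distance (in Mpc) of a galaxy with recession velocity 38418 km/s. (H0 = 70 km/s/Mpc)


d = v / H0 = 38418 / 70 = 548.8286

548.8286 Mpc


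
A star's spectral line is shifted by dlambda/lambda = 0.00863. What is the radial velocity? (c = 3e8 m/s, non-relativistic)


v = (dlambda/lambda) * c = 0.00863 * 3e8 = 2.589e+06

2.589e+06 m/s


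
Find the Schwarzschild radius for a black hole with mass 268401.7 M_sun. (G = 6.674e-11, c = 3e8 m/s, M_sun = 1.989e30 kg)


M = 268401.7 * 1.989e30 kg = 5.338509813e+35 kg. rs = 2GM/c^2 = 2 * 6.674e-11 * 5.338509813e+35 / (3e8)^2 = 7.918e+08

7.918e+08 m


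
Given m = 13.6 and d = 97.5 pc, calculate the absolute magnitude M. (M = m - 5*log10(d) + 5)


M = m - 5*log10(d) + 5 = 13.6 - 5*log10(97.5) + 5 = 8.655

8.655


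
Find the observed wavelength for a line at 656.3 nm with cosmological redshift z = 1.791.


lam_obs = lam_emit * (1 + z) = 656.3 * (1 + 1.791) = 1831.7333

1831.7333 nm


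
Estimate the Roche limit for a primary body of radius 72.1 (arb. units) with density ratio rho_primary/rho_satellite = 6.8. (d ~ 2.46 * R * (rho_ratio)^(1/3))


d_Roche = 2.46 * 72.1 * 6.8^(1/3) = 336.0264

336.0264


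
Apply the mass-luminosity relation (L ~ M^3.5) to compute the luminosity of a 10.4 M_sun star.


L/L_sun = (M/M_sun)^3.5 = 10.4^3.5 = 3627.5774

3627.5774 L_sun


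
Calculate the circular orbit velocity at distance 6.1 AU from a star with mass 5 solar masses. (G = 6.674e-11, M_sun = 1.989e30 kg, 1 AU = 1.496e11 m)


v = sqrt(GM/r) = sqrt(6.674e-11 * 9.945e+30 / 9.126e+11) = 26968.9961

26968.9961 m/s


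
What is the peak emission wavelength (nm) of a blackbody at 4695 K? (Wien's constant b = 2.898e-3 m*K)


lam_max = b / T = 2.898e-3 / 4695 = 6.173e-07 m = 617.2524 nm

617.2524 nm


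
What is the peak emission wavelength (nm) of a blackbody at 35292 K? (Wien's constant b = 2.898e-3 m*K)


lam_max = b / T = 2.898e-3 / 35292 = 8.211e-08 m = 82.1149 nm

82.1149 nm


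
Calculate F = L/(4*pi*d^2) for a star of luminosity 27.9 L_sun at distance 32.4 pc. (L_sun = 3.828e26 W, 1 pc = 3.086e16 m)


F = L / (4*pi*d^2) = 1.068e+28 / (4*pi*(9.999e+17)^2) = 8.501e-10

8.501e-10 W/m^2


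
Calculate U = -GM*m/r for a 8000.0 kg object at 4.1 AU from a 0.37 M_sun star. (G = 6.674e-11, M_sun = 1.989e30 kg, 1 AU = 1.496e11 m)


M = 0.37 * 1.989e30 kg = 7.3593e+29 kg; r = 4.1 AU * 1.496e11 m/AU = 6.1336e+11 m. U = -GM*m/r = -(6.674e-11 * 7.3593e+29 * 8000.0) / 6.1336e+11 = -6.406e+11

-6.406e+11 J


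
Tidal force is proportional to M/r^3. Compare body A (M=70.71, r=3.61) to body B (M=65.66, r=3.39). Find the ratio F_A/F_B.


Ratio = (M1/r1^3) / (M2/r2^3) = (70.71/3.61^3) / (65.66/3.39^3) = 0.8918

0.8918


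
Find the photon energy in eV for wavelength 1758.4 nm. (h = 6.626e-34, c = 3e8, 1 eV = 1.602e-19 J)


E = hc/lambda = 6.626e-34 * 3e8 / 1.758e-06 = 1.130e-19 J = 0.7057 eV

0.7057 eV


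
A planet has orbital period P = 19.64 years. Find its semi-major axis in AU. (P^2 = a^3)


a = P^(2/3) = 19.64^(2/3) = 7.2794

7.2794 AU


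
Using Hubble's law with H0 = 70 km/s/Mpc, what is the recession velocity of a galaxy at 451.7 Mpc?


v = H0 * d = 70 * 451.7 = 31619.0

31619.0 km/s


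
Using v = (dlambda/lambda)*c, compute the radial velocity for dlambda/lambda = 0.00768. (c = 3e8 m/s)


v = (dlambda/lambda) * c = 0.00768 * 3e8 = 2.304e+06

2.304e+06 m/s


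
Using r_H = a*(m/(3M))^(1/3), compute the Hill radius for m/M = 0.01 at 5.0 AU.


r_H = a * (m/3M)^(1/3) = 5.0 * (0.01/3)^(1/3) = 0.7469

0.7469 AU


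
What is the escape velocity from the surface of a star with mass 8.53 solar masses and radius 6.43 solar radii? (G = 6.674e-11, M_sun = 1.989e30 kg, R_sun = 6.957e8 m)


M = 8.53 * 1.989e30 kg = 1.696617e+31 kg; R = 6.43 * 6.957e8 m = 4.473351e+09 m. v_esc = sqrt(2GM/R) = sqrt(2 * 6.674e-11 * 1.696617e+31 / 4.473351e+09) = 711514.1117

711514.1117 m/s


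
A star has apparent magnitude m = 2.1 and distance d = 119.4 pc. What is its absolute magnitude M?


M = m - 5*log10(d) + 5 = 2.1 - 5*log10(119.4) + 5 = -3.285

-3.285


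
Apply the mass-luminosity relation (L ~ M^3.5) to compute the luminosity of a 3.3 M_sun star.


L/L_sun = (M/M_sun)^3.5 = 3.3^3.5 = 65.2828

65.2828 L_sun


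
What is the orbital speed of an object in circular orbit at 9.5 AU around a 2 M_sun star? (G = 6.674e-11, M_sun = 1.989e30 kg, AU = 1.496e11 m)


v = sqrt(GM/r) = sqrt(6.674e-11 * 3.978e+30 / 1.421e+12) = 13667.7772

13667.7772 m/s


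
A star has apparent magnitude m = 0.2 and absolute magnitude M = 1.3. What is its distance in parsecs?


d = 10^((m - M + 5)/5) = 10^((0.2 - 1.3 + 5)/5) = 6.0256

6.0256 pc


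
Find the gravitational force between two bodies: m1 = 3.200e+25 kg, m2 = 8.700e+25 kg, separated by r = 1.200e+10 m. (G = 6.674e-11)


F = G*m1*m2/r^2 = 6.674e-11 * 3.200e+25 * 8.700e+25 / (1.200e+10)^2 = 6.674e-11 * 2.784e+51 / 1.440e+20 = 1.290e+21

1.290e+21 N


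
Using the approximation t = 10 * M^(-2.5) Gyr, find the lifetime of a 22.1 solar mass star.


t = 10 * M^(-2.5) = 10 * 22.1^(-2.5) = 0.0044

0.0044 Gyr


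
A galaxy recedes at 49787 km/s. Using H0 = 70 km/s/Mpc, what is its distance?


d = v / H0 = 49787 / 70 = 711.2429

711.2429 Mpc


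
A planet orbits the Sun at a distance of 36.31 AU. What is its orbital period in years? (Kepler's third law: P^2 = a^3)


P = a^(3/2) = 36.31^1.5 = 218.796

218.796 years


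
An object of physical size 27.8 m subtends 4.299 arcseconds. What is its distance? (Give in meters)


D = size / theta_rad, theta_rad = 4.299 * pi/(180*3600) = 2.084e-05, D = 1.334e+06

1.334e+06 m


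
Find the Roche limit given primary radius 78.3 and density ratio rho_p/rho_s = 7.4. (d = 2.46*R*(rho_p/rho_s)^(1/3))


d_Roche = 2.46 * 78.3 * 7.4^(1/3) = 375.3538

375.3538


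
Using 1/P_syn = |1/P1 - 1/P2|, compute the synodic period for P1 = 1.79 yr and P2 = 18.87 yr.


1/P_syn = |1/P1 - 1/P2| = |1/1.79 - 1/18.87| => P_syn = 1.9776

1.9776 years


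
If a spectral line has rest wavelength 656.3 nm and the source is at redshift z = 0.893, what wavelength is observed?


lam_obs = lam_emit * (1 + z) = 656.3 * (1 + 0.893) = 1242.3759

1242.3759 nm


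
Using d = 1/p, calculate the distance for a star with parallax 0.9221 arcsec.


d = 1/p = 1/0.9221 = 1.0845

1.0845 pc


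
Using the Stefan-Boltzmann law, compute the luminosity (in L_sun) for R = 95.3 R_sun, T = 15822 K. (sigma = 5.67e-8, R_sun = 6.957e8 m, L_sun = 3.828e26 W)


R = 95.3 * 6.957e8 m = 6.630021e+10 m. L = 4*pi*R^2*sigma*T^4 = 4*pi*(6.630021e+10)^2 * 5.67e-8 * 15822^4 = 1.962764759e+32 W. L/L_sun = 1.962764759e+32 / 3.828e26 = 512738.9651

512738.9651 L_sun


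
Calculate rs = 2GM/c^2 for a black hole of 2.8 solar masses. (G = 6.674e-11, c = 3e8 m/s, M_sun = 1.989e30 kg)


M = 2.8 * 1.989e30 kg = 5.5692e+30 kg. rs = 2GM/c^2 = 2 * 6.674e-11 * 5.5692e+30 / (3e8)^2 = 8259.7424

8259.7424 m


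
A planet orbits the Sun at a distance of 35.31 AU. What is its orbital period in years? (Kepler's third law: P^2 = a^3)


P = a^(3/2) = 35.31^1.5 = 209.8199

209.8199 years


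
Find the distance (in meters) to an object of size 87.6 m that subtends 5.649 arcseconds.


D = size / theta_rad, theta_rad = 5.649 * pi/(180*3600) = 2.739e-05, D = 3.199e+06

3.199e+06 m


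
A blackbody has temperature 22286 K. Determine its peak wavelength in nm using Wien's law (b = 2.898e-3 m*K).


lam_max = b / T = 2.898e-3 / 22286 = 1.300e-07 m = 130.0368 nm

130.0368 nm


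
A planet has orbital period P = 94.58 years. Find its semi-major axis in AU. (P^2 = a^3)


a = P^(2/3) = 94.58^(2/3) = 20.7587

20.7587 AU


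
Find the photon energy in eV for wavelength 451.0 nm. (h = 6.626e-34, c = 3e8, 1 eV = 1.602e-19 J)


E = hc/lambda = 6.626e-34 * 3e8 / 4.510e-07 = 4.408e-19 J = 2.7513 eV

2.7513 eV


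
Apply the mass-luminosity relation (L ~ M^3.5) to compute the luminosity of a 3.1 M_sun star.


L/L_sun = (M/M_sun)^3.5 = 3.1^3.5 = 52.4525

52.4525 L_sun


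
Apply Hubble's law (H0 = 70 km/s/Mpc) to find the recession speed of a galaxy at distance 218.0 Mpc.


v = H0 * d = 70 * 218.0 = 15260.0

15260.0 km/s


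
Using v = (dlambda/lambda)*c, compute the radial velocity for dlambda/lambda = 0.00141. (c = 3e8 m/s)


v = (dlambda/lambda) * c = 0.00141 * 3e8 = 423000.0

423000.0 m/s


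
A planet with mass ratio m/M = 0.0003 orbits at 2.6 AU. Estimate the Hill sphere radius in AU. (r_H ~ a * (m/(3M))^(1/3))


r_H = a * (m/3M)^(1/3) = 2.6 * (0.0003/3)^(1/3) = 0.1207

0.1207 AU


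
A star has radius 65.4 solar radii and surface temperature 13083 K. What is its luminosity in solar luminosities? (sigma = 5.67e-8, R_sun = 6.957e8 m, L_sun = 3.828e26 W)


R = 65.4 * 6.957e8 m = 4.549878e+10 m. L = 4*pi*R^2*sigma*T^4 = 4*pi*(4.549878e+10)^2 * 5.67e-8 * 13083^4 = 4.321373375e+31 W. L/L_sun = 4.321373375e+31 / 3.828e26 = 112888.5417

112888.5417 L_sun


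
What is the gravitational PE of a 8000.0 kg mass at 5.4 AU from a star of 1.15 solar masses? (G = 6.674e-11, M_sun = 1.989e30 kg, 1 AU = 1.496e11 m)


M = 1.15 * 1.989e30 kg = 2.28735e+30 kg; r = 5.4 AU * 1.496e11 m/AU = 8.0784e+11 m. U = -GM*m/r = -(6.674e-11 * 2.28735e+30 * 8000.0) / 8.0784e+11 = -1.512e+12

-1.512e+12 J


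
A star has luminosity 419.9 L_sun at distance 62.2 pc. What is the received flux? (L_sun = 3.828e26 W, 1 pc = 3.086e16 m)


F = L / (4*pi*d^2) = 1.607e+29 / (4*pi*(1.919e+18)^2) = 3.472e-09

3.472e-09 W/m^2


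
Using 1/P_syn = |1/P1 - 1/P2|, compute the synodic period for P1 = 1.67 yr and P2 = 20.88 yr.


1/P_syn = |1/P1 - 1/P2| = |1/1.67 - 1/20.88| => P_syn = 1.8152

1.8152 years


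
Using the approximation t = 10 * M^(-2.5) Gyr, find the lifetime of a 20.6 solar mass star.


t = 10 * M^(-2.5) = 10 * 20.6^(-2.5) = 0.0052

0.0052 Gyr


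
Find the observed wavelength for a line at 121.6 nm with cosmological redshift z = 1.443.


lam_obs = lam_emit * (1 + z) = 121.6 * (1 + 1.443) = 297.0688

297.0688 nm


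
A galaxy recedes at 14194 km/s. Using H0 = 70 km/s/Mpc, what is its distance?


d = v / H0 = 14194 / 70 = 202.7714

202.7714 Mpc


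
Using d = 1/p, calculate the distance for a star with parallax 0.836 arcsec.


d = 1/p = 1/0.836 = 1.1962

1.1962 pc


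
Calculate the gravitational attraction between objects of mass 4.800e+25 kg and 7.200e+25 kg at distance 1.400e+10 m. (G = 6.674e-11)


F = G*m1*m2/r^2 = 6.674e-11 * 4.800e+25 * 7.200e+25 / (1.400e+10)^2 = 6.674e-11 * 3.456e+51 / 1.960e+20 = 1.177e+21

1.177e+21 N


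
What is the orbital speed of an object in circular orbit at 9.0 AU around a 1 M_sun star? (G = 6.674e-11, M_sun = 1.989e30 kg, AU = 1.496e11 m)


v = sqrt(GM/r) = sqrt(6.674e-11 * 1.989e+30 / 1.346e+12) = 9929.4099

9929.4099 m/s


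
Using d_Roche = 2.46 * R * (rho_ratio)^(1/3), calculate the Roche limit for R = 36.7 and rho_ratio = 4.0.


d_Roche = 2.46 * 36.7 * 4.0^(1/3) = 143.3137

143.3137


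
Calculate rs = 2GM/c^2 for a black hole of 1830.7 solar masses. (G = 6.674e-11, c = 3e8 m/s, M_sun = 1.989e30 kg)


M = 1830.7 * 1.989e30 kg = 3.6412623e+33 kg. rs = 2GM/c^2 = 2 * 6.674e-11 * 3.6412623e+33 / (3e8)^2 = 5.400e+06

5.400e+06 m


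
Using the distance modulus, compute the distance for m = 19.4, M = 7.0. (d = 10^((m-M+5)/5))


d = 10^((m - M + 5)/5) = 10^((19.4 - 7.0 + 5)/5) = 3019.9517

3019.9517 pc


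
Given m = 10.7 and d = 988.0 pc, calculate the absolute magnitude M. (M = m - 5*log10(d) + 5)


M = m - 5*log10(d) + 5 = 10.7 - 5*log10(988.0) + 5 = 0.7262

0.7262


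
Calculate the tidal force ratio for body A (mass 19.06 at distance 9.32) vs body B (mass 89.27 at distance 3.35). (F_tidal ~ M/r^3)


Ratio = (M1/r1^3) / (M2/r2^3) = (19.06/9.32^3) / (89.27/3.35^3) = 0.0099

0.0099


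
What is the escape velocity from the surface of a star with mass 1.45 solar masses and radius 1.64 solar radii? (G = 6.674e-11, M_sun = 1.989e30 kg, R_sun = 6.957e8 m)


M = 1.45 * 1.989e30 kg = 2.88405e+30 kg; R = 1.64 * 6.957e8 m = 1.140948e+09 m. v_esc = sqrt(2GM/R) = sqrt(2 * 6.674e-11 * 2.88405e+30 / 1.140948e+09) = 580866.8151

580866.8151 m/s


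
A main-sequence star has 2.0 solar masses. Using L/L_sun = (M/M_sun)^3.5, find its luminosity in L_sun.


L/L_sun = (M/M_sun)^3.5 = 2.0^3.5 = 11.3137

11.3137 L_sun


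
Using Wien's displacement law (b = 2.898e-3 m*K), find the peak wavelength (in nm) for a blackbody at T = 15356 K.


lam_max = b / T = 2.898e-3 / 15356 = 1.887e-07 m = 188.721 nm

188.721 nm


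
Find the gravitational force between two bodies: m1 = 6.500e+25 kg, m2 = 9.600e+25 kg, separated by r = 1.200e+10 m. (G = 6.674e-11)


F = G*m1*m2/r^2 = 6.674e-11 * 6.500e+25 * 9.600e+25 / (1.200e+10)^2 = 6.674e-11 * 6.240e+51 / 1.440e+20 = 2.892e+21

2.892e+21 N


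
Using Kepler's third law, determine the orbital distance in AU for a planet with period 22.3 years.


a = P^(2/3) = 22.3^(2/3) = 7.9226

7.9226 AU


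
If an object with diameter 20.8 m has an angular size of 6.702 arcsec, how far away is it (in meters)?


D = size / theta_rad, theta_rad = 6.702 * pi/(180*3600) = 3.249e-05, D = 640153.3826

640153.3826 m


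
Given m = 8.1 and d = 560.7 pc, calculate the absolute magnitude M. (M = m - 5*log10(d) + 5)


M = m - 5*log10(d) + 5 = 8.1 - 5*log10(560.7) + 5 = -0.6437

-0.6437


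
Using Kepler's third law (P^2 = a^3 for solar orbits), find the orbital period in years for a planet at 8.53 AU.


P = a^(3/2) = 8.53^1.5 = 24.9129

24.9129 years


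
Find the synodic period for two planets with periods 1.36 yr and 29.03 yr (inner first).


1/P_syn = |1/P1 - 1/P2| = |1/1.36 - 1/29.03| => P_syn = 1.4268

1.4268 years
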